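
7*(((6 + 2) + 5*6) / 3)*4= 1064 / 3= 354.67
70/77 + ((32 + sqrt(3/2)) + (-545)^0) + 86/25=sqrt(6)/2 + 10271/275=38.57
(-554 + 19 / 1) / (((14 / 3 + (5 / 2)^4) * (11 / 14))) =-359520 / 23089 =-15.57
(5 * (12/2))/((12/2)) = 5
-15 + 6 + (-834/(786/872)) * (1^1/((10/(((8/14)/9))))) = -613801/41265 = -14.87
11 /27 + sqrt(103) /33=0.71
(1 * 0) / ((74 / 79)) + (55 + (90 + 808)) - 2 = 951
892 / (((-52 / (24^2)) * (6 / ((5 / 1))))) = -107040 / 13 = -8233.85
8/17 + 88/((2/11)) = 8236/17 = 484.47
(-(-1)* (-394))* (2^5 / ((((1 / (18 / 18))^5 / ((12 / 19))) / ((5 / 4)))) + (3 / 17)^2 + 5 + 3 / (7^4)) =-157368808286 / 13183891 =-11936.45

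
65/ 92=0.71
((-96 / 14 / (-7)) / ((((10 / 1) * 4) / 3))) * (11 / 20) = 99 / 2450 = 0.04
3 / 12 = 1 / 4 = 0.25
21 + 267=288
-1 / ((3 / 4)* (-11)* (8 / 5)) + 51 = 3371 / 66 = 51.08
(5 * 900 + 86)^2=21031396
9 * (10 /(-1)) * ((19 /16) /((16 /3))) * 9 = -23085 /128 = -180.35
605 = 605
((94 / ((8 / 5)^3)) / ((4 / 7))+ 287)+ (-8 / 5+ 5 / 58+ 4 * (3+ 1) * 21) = 98241397 / 148480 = 661.65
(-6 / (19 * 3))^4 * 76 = 64 / 6859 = 0.01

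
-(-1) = 1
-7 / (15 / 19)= -133 / 15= -8.87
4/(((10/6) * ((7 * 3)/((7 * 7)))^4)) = 9604/135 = 71.14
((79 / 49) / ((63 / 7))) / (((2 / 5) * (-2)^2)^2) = 1975 / 28224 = 0.07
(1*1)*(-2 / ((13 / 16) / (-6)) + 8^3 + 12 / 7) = 48092 / 91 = 528.48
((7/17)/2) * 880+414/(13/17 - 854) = 14851918/82195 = 180.69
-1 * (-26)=26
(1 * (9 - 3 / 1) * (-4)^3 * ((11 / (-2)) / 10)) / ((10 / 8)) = 4224 / 25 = 168.96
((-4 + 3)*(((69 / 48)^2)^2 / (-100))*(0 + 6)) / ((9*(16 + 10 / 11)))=3078251 / 1828454400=0.00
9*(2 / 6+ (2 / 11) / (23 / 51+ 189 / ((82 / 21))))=6817341 / 2247355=3.03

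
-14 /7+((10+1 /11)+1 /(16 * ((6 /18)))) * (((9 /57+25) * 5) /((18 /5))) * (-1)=-1207663 /3344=-361.14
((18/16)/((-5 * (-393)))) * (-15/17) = -9/17816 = -0.00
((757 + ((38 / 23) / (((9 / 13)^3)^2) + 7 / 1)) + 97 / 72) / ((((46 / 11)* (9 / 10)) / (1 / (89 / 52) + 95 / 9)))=37448774560567315 / 16213461371208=2309.73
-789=-789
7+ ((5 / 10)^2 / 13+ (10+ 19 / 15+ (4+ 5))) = 27.29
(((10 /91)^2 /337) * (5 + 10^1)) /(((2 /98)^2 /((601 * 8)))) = 353388000 /56953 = 6204.91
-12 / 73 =-0.16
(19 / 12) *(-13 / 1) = -247 / 12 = -20.58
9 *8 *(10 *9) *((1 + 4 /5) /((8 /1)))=1458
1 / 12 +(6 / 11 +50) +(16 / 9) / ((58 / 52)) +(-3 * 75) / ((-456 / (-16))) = 9672175 / 218196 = 44.33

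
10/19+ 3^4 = 1549/19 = 81.53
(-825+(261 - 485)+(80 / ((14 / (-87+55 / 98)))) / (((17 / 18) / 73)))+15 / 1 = -228647134 / 5831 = -39212.34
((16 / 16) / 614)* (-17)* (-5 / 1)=85 / 614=0.14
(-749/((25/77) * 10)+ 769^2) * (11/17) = 1625608347/4250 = 382496.08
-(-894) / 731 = 894 / 731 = 1.22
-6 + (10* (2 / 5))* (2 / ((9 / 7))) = 0.22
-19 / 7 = -2.71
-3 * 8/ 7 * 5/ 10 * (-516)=6192/ 7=884.57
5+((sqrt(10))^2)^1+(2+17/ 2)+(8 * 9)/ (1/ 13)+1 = 1925/ 2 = 962.50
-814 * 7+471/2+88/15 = -163699/30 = -5456.63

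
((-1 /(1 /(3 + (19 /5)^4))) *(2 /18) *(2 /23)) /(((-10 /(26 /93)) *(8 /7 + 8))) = 3007459 /481275000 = 0.01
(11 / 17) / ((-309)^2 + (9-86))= 11 / 1621868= 0.00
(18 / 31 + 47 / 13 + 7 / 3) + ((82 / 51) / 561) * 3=8376024 / 1281137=6.54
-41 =-41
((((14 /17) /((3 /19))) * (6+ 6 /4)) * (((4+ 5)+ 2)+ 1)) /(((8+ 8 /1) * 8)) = 1995 /544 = 3.67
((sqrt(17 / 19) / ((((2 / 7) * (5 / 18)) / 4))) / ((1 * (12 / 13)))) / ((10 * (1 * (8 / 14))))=1911 * sqrt(323) / 3800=9.04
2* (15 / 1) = 30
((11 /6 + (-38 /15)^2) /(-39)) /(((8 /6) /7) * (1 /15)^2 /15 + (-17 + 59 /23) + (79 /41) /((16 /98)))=1470570780 /18300879337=0.08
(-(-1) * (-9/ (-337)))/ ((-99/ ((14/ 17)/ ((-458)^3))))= 7/ 3027177911164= 0.00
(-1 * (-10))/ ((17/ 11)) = 110/ 17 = 6.47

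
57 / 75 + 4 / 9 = 271 / 225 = 1.20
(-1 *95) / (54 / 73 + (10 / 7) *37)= -1.77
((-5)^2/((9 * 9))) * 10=250/81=3.09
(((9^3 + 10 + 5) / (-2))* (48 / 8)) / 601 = -2232 / 601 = -3.71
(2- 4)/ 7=-2/ 7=-0.29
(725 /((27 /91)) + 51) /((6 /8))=269408 /81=3326.02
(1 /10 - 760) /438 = -2533 /1460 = -1.73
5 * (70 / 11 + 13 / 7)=3165 / 77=41.10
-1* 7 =-7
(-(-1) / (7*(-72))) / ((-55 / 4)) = 1 / 6930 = 0.00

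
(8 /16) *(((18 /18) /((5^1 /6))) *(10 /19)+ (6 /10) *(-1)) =3 /190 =0.02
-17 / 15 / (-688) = 17 / 10320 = 0.00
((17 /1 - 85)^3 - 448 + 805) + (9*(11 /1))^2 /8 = -2502799 /8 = -312849.88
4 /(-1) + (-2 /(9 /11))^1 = -6.44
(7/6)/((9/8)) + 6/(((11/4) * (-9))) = 236/297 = 0.79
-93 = -93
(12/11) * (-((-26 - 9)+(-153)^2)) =-280488/11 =-25498.91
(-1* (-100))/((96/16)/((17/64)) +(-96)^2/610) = 129625/48864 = 2.65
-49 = -49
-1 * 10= -10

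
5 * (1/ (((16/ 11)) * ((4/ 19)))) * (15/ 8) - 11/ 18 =138259/ 4608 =30.00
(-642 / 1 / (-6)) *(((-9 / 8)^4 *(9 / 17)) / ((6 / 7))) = 14742567 / 139264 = 105.86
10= 10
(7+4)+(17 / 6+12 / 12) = 89 / 6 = 14.83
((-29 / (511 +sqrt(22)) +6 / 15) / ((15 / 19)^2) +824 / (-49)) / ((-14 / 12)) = 468224558066 / 33583858875 - 20938 * sqrt(22) / 137076975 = 13.94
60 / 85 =12 / 17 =0.71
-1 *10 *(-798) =7980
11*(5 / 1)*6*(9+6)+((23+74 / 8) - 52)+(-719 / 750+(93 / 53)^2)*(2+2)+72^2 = 42652129007 / 4213500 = 10122.73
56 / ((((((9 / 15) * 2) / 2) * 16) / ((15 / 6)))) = 175 / 12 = 14.58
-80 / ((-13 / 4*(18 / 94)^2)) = 706880 / 1053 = 671.30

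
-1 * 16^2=-256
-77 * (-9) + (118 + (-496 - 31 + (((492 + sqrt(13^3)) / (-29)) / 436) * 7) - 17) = 843126 / 3161 - 91 * sqrt(13) / 12644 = 266.70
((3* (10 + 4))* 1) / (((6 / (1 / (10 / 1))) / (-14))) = -49 / 5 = -9.80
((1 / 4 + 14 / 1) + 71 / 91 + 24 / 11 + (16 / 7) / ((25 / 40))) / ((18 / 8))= 139267 / 15015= 9.28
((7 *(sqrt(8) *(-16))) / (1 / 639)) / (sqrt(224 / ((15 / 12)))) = -2556 *sqrt(35) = -15121.50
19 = 19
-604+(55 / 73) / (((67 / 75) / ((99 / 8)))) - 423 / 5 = -678.16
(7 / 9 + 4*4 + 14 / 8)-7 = 415 / 36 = 11.53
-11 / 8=-1.38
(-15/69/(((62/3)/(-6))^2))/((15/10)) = -270/22103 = -0.01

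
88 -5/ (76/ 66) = 3179/ 38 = 83.66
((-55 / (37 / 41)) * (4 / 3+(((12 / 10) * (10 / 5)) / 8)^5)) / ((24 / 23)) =-78.02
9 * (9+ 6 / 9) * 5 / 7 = 435 / 7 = 62.14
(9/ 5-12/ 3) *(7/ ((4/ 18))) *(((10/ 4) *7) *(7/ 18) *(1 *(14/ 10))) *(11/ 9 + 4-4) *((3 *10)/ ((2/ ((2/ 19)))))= -290521/ 228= -1274.21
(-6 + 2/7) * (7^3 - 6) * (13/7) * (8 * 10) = -14019200/49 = -286106.12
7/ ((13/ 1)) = 7/ 13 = 0.54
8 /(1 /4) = 32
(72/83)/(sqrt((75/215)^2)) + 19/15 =4673/1245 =3.75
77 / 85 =0.91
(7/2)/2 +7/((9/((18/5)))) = 91/20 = 4.55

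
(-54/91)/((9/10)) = -60/91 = -0.66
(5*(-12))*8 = -480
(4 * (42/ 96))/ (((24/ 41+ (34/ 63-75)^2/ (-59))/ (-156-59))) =14449521555/ 3586418468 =4.03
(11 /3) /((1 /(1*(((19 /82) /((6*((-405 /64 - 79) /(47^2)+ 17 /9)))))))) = 7386896 /96523963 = 0.08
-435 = -435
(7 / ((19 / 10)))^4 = 24010000 / 130321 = 184.24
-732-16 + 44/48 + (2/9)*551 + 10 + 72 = -19535/36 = -542.64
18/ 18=1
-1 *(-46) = 46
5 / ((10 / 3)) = 3 / 2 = 1.50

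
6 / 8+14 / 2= 31 / 4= 7.75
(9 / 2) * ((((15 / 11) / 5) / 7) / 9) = 3 / 154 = 0.02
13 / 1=13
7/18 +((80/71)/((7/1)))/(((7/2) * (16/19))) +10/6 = 132143/62622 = 2.11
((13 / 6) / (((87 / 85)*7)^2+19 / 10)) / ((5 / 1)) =18785 / 2307651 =0.01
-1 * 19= -19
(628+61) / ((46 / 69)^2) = 6201 / 4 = 1550.25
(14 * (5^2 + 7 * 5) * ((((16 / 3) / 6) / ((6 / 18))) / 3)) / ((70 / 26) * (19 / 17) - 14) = -70720 / 1041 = -67.93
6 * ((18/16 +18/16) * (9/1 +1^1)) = 135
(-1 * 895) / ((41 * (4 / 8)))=-1790 / 41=-43.66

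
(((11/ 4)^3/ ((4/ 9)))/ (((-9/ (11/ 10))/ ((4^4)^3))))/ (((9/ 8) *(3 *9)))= -3838050304/ 1215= -3158889.14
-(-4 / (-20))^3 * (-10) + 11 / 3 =281 / 75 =3.75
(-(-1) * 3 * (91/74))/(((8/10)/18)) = 12285/148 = 83.01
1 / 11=0.09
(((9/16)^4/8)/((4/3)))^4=150094635296999121/19342813113834066795298816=0.00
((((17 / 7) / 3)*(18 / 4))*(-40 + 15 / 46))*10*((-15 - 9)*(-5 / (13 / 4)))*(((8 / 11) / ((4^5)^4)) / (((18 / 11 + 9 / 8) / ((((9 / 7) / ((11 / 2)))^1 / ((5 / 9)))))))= -465375 / 86522653048832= -0.00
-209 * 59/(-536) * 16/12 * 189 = 776853/134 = 5797.41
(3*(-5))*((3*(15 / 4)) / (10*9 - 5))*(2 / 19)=-135 / 646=-0.21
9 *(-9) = -81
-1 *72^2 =-5184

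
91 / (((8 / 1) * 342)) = 91 / 2736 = 0.03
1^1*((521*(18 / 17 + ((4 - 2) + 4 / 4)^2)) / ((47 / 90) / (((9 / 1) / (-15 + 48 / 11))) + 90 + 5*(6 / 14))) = 617400630 / 10782641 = 57.26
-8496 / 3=-2832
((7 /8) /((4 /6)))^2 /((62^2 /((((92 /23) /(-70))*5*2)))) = -63 /246016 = -0.00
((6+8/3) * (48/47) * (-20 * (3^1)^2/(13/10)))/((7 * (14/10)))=-288000/2303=-125.05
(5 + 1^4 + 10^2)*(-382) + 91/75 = -40490.79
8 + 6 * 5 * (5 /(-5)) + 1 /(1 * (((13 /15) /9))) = -151 /13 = -11.62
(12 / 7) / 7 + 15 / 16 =927 / 784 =1.18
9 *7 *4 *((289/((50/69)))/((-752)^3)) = -1256283/5315737600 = -0.00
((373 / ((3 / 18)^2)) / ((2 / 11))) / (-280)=-36927 / 140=-263.76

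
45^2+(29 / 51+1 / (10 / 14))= 516877 / 255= 2026.97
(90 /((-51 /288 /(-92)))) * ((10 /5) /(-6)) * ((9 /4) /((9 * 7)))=-556.64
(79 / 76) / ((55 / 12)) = 237 / 1045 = 0.23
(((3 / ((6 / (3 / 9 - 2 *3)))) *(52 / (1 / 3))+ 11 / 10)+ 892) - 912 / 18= 12013 / 30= 400.43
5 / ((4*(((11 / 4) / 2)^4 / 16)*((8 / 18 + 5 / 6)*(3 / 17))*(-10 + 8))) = -4177920 / 336743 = -12.41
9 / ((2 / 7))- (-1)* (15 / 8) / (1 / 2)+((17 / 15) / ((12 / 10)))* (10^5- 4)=1133711 / 12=94475.92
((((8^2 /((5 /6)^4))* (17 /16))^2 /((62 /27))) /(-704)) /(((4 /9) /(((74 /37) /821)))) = -0.07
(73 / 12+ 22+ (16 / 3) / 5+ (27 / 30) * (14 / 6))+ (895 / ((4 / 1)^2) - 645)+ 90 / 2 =-8205 / 16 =-512.81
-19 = -19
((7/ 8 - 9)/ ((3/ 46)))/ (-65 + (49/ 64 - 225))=23920/ 55533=0.43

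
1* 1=1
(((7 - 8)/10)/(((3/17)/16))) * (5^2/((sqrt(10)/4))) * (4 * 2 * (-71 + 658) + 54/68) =-1277528 * sqrt(10)/3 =-1346632.75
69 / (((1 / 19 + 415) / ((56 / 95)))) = 1932 / 19715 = 0.10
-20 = -20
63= 63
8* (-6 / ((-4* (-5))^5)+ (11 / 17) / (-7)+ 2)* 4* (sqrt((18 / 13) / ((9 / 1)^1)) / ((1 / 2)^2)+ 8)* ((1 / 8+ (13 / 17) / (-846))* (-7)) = -507.40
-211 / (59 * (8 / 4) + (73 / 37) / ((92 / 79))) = -718244 / 407439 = -1.76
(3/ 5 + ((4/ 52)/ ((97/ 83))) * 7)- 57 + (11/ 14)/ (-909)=-4488491377/ 80237430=-55.94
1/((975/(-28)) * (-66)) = 14/32175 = 0.00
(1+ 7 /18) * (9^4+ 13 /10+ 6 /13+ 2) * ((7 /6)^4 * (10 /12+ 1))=37566082015 /1213056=30968.14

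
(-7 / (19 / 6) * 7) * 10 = -2940 / 19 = -154.74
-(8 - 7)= -1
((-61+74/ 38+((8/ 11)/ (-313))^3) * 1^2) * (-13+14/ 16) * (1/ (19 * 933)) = 2220985195820827/ 54986984699714364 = 0.04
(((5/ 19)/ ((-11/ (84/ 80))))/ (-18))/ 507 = 7/ 2543112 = 0.00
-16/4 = -4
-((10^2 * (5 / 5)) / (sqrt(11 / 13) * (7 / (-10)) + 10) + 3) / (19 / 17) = -28702511 / 2459759 - 119000 * sqrt(143) / 2459759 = -12.25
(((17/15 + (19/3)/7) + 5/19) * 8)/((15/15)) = 36728/1995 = 18.41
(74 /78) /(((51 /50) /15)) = 9250 /663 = 13.95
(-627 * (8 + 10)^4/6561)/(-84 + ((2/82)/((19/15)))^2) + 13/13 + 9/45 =10248330358/84957365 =120.63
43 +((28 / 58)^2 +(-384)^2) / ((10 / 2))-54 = 123964437 / 4205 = 29480.25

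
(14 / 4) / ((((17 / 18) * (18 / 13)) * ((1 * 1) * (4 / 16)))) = 182 / 17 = 10.71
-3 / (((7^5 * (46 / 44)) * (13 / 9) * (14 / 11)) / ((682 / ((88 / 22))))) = -0.02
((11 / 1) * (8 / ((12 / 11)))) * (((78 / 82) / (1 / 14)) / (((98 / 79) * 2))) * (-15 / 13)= -143385 / 287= -499.60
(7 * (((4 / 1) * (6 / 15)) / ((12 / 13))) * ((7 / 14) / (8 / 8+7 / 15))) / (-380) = -91 / 8360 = -0.01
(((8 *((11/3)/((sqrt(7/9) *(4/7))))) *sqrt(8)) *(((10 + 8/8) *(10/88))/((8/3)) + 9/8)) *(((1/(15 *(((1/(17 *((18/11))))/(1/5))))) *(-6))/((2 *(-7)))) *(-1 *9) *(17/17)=-375.38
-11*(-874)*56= 538384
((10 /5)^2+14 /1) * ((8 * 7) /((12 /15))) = 1260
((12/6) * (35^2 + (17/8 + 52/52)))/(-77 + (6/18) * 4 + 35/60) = -32.71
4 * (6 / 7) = 3.43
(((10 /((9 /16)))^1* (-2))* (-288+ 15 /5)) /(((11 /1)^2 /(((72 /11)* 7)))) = 5107200 /1331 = 3837.11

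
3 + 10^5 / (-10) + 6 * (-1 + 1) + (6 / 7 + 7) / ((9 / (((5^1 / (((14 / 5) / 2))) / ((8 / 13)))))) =-35251541 / 3528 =-9991.93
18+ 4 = 22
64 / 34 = 1.88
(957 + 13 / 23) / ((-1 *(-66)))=11012 / 759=14.51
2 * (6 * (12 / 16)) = 9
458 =458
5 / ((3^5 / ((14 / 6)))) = 35 / 729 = 0.05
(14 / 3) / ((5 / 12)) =56 / 5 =11.20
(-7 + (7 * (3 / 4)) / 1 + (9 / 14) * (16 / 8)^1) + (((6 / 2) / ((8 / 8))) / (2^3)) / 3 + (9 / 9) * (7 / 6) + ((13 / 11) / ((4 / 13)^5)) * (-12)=-304040039 / 59136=-5141.37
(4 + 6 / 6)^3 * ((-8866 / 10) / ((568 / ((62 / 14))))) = -3435575 / 3976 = -864.08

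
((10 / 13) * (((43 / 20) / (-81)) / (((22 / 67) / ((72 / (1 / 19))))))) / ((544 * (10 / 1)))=-54739 / 3500640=-0.02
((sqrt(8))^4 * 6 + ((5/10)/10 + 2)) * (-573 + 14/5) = -22012571/100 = -220125.71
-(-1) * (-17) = -17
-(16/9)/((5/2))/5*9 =-32/25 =-1.28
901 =901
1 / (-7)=-1 / 7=-0.14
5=5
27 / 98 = 0.28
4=4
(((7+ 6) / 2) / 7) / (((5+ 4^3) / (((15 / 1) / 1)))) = 65 / 322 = 0.20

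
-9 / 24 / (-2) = 3 / 16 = 0.19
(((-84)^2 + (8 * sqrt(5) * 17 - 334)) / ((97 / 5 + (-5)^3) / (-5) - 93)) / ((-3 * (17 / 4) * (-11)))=-672200 / 1008117 - 800 * sqrt(5) / 59301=-0.70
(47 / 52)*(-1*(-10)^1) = 235 / 26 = 9.04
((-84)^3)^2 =351298031616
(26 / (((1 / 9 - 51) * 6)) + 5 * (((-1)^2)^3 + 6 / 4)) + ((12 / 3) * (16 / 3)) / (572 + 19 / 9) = 14733749 / 1183243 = 12.45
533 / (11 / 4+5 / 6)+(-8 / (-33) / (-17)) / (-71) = 254759420 / 1712733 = 148.74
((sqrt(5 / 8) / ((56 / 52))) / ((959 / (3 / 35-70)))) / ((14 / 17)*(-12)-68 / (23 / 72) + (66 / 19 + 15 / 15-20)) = 0.00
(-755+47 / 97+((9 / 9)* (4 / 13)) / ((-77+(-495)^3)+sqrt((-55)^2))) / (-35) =21.56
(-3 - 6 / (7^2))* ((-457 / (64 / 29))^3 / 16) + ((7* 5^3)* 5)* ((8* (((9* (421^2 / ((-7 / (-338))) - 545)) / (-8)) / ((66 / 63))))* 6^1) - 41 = -4362866311917158582905 / 2260729856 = -1929848584225.16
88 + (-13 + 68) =143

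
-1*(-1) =1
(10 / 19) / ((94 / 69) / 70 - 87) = -12075 / 1995551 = -0.01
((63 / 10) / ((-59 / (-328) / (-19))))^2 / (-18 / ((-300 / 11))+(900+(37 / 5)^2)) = 77073661728 / 166290851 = 463.49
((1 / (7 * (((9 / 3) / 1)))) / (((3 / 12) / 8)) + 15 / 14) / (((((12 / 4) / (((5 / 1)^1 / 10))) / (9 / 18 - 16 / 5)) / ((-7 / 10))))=327 / 400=0.82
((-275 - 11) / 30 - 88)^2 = 2140369 / 225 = 9512.75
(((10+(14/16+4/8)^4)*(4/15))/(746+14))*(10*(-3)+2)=-389207/2918400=-0.13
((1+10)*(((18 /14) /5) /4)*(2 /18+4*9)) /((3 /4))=715 /21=34.05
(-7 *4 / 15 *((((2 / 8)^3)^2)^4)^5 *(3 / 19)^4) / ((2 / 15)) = -567 / 115128638164491912107812456797158941950576764462363769120682920879327750914048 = -0.00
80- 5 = 75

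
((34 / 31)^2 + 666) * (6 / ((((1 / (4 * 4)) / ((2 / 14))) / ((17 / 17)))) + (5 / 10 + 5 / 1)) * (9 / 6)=258716937 / 13454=19229.74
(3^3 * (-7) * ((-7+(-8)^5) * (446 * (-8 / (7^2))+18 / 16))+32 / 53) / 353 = -1318059503783 / 1047704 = -1258045.69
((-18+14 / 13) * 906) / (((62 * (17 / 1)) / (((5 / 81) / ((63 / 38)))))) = -6311800 / 11653551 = -0.54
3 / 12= 1 / 4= 0.25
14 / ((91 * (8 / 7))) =7 / 52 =0.13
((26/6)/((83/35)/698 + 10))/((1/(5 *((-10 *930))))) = -4922645000/244383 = -20143.16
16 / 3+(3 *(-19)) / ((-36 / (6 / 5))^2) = 527 / 100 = 5.27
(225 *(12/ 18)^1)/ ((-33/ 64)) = -3200/ 11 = -290.91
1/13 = 0.08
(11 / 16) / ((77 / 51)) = 51 / 112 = 0.46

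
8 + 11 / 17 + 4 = 215 / 17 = 12.65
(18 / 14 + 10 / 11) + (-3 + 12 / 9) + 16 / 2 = 1970 / 231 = 8.53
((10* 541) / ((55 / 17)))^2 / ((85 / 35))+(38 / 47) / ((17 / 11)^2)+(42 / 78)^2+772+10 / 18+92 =2880398790696916 / 2499828903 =1152238.37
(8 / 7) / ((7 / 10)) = 80 / 49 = 1.63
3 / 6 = 1 / 2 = 0.50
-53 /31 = -1.71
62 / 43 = 1.44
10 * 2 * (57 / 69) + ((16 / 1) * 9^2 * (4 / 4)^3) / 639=30292 / 1633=18.55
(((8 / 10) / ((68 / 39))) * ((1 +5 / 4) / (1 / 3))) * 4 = 1053 / 85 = 12.39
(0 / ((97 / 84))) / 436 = 0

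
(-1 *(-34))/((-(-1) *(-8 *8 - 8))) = -17/36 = -0.47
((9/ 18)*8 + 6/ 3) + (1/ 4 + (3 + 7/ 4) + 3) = 14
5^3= 125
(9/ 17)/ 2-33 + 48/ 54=-9745/ 306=-31.85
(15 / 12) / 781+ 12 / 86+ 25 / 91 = 5083569 / 12224212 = 0.42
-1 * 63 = -63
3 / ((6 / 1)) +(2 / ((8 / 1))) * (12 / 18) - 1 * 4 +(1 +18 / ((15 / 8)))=109 / 15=7.27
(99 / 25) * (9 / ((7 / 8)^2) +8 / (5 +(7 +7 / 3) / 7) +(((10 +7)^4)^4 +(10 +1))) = 4485053393988339603239028 / 23275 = 192698319827640799279.87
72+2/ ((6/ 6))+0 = 74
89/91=0.98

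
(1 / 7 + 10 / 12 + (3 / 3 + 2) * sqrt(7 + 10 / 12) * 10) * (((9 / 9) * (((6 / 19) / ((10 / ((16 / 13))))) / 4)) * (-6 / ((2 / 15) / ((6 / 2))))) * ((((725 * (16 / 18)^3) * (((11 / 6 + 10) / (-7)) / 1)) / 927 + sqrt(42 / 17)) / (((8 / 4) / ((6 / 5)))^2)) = 2 * (41 + 210 * sqrt(282)) * (224019200-14191443 * sqrt(714)) / 42914514825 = -25.80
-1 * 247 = -247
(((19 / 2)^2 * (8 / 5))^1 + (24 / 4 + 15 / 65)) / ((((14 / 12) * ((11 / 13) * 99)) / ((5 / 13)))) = 19582 / 33033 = 0.59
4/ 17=0.24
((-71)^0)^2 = 1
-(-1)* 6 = 6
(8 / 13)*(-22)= -176 / 13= -13.54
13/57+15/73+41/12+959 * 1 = 5341893/5548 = 962.85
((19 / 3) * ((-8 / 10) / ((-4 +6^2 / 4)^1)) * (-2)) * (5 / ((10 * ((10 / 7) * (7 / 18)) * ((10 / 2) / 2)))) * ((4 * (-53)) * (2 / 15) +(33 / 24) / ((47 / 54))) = -19.47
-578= -578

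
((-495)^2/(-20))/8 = -49005/32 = -1531.41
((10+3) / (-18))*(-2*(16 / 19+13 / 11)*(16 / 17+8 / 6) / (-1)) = -70876 / 10659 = -6.65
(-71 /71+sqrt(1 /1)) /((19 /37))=0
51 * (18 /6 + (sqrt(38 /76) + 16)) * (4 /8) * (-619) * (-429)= 13543101 * sqrt(2) /4 + 257318919 /2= 133447668.78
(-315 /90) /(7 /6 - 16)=0.24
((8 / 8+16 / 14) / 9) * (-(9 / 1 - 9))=0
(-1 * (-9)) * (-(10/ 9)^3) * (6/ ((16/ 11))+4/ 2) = -6125/ 81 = -75.62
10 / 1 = 10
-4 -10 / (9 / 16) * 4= -676 / 9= -75.11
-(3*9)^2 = -729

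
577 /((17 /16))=9232 /17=543.06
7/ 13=0.54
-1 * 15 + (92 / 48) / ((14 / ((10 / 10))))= -2497 / 168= -14.86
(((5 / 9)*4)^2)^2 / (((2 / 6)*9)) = 160000 / 19683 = 8.13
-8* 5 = -40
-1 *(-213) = 213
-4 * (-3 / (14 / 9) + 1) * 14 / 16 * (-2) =-13 / 2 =-6.50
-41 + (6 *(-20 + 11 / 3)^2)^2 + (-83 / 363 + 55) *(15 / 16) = 22321399625 / 8712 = 2562144.13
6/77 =0.08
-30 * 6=-180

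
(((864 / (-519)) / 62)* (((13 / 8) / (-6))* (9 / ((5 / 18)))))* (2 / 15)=4212 / 134075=0.03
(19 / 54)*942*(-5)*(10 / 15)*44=-1312520 / 27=-48611.85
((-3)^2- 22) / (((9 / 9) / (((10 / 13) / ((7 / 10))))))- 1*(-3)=-11.29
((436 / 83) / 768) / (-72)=-109 / 1147392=-0.00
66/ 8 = 33/ 4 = 8.25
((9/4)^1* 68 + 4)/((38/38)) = 157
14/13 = 1.08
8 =8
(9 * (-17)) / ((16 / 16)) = -153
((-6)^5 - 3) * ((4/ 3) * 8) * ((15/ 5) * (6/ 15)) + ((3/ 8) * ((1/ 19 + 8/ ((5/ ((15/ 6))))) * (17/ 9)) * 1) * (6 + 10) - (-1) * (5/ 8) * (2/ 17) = -1928798311/ 19380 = -99525.20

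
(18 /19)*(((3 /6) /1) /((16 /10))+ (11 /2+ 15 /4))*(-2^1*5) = -6885 /76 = -90.59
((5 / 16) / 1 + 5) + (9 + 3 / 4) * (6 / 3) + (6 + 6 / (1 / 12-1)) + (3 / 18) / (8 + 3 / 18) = 209455 / 8624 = 24.29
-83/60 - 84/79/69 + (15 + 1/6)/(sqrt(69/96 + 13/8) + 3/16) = 7.43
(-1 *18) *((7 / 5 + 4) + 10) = -277.20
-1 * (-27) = 27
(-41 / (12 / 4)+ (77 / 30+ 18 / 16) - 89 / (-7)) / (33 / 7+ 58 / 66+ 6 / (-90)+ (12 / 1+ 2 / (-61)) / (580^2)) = 1298479611 / 2619651127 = 0.50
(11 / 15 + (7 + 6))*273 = 18746 / 5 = 3749.20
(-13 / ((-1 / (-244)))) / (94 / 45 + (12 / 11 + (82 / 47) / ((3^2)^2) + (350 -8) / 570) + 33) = -166042305 / 1926412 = -86.19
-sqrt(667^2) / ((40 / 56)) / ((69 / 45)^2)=-9135 / 23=-397.17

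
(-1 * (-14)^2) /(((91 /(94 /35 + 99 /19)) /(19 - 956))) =19680748 /1235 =15935.83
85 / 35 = 17 / 7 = 2.43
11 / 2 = 5.50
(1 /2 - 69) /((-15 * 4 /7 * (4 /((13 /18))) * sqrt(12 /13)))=12467 * sqrt(39) /51840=1.50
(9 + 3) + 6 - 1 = 17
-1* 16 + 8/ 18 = -140/ 9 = -15.56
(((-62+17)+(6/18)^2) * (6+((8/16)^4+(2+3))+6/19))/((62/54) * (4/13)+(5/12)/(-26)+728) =-27250002/38858249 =-0.70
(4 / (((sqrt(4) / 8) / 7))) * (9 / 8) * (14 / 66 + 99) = 137508 / 11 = 12500.73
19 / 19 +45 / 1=46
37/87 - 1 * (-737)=64156/87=737.43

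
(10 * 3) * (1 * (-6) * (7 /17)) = -1260 /17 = -74.12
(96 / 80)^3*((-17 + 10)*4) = -6048 / 125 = -48.38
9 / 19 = 0.47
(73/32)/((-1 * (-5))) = 73/160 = 0.46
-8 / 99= -0.08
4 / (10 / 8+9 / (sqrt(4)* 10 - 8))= 2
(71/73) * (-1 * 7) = -497/73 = -6.81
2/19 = 0.11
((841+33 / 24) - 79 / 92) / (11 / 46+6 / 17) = 2632263 / 1852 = 1421.31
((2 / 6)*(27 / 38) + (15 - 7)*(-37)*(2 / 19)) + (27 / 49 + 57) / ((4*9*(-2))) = -88595 / 2793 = -31.72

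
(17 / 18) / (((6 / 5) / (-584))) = -12410 / 27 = -459.63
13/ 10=1.30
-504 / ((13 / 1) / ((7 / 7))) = -504 / 13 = -38.77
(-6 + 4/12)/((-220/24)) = 34/55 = 0.62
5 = 5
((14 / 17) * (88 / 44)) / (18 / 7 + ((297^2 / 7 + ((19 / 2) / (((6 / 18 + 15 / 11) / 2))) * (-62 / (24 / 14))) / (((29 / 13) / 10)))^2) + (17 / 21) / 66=2278349006747437969 / 185752445970180242538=0.01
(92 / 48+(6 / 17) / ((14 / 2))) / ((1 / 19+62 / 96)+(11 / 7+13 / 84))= 213484 / 263143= 0.81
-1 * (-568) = 568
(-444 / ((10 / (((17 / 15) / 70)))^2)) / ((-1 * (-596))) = -10693 / 5475750000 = -0.00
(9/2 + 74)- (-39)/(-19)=2905/38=76.45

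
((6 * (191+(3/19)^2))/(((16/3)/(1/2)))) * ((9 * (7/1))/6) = 407295/361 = 1128.24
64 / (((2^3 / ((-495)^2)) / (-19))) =-37243800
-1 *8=-8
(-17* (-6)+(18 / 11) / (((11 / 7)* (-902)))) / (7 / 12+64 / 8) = 66794148 / 5620813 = 11.88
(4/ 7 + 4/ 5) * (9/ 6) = 72/ 35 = 2.06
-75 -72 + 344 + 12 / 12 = 198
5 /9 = 0.56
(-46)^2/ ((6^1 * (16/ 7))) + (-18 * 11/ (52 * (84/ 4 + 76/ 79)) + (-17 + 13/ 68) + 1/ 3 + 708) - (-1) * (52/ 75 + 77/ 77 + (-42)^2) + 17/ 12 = 40072834799/ 15337400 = 2612.75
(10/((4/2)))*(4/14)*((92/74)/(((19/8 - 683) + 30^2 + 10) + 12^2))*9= 33120/773633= 0.04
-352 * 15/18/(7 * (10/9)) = -264/7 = -37.71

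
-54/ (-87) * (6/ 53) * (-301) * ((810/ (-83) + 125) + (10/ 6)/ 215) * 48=-14926076928/ 127571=-117002.12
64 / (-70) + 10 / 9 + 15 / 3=1637 / 315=5.20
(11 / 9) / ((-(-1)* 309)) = 11 / 2781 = 0.00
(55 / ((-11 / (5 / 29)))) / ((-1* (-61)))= -25 / 1769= -0.01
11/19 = 0.58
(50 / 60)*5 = 25 / 6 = 4.17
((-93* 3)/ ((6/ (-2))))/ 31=3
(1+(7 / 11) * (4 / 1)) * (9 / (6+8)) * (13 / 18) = 507 / 308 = 1.65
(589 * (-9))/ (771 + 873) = -1767/ 548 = -3.22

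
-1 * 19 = -19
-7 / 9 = -0.78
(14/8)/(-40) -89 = -14247/160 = -89.04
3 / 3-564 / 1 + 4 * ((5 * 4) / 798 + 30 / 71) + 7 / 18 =-95324941 / 169974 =-560.82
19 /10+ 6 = 79 /10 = 7.90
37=37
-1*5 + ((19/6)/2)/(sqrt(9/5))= -5 + 19*sqrt(5)/36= -3.82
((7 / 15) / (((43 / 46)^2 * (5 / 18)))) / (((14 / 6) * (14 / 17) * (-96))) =-26979 / 2588600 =-0.01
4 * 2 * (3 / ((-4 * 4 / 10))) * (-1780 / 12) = 2225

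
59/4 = 14.75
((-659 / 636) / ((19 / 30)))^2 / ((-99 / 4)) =-10857025 / 100390851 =-0.11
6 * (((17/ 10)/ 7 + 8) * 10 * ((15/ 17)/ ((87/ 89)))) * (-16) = -24649440/ 3451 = -7142.69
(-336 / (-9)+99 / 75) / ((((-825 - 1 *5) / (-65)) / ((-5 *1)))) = -37687 / 2490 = -15.14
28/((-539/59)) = -236/77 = -3.06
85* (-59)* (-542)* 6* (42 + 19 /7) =5104648140 /7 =729235448.57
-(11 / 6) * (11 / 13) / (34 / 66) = -1331 / 442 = -3.01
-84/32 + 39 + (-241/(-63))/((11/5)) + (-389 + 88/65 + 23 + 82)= -88119673/360360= -244.53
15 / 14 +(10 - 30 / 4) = 25 / 7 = 3.57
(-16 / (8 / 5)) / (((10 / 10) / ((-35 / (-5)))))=-70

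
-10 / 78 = -0.13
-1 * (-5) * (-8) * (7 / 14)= -20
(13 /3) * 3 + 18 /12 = 29 /2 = 14.50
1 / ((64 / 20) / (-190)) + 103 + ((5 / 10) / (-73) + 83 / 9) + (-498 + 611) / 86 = 12239311 / 226008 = 54.15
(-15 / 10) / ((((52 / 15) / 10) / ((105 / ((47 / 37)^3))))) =-1196677125 / 5398796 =-221.66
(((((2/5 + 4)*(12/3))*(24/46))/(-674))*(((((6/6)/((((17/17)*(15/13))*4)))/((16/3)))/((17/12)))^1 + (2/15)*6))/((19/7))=-11319/2721275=-0.00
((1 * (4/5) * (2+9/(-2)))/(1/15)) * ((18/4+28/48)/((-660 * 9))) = 61/2376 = 0.03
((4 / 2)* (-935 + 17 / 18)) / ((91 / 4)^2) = -269008 / 74529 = -3.61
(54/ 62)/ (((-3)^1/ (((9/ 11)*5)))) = -405/ 341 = -1.19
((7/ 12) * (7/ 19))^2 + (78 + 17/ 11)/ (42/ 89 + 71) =4216254371/ 3637372464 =1.16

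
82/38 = 41/19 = 2.16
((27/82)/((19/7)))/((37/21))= 3969/57646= 0.07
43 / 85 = 0.51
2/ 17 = 0.12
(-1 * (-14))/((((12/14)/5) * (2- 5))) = -245/9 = -27.22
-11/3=-3.67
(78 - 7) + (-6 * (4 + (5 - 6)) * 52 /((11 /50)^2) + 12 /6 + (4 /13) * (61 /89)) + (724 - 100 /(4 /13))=-18866.63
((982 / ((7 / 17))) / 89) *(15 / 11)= 250410 / 6853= 36.54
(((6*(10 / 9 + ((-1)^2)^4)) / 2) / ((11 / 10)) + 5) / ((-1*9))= -1.20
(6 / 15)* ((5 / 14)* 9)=9 / 7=1.29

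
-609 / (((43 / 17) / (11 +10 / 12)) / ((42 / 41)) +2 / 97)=-499107777 / 187909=-2656.11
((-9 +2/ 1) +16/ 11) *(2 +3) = -27.73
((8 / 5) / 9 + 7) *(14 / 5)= 4522 / 225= 20.10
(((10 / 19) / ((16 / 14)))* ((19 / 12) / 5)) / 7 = 1 / 48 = 0.02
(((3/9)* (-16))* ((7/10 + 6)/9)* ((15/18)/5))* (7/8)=-469/810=-0.58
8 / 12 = 2 / 3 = 0.67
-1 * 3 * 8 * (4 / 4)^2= -24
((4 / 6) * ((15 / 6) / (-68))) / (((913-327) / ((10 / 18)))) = -25 / 1075896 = -0.00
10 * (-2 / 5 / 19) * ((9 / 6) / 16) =-3 / 152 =-0.02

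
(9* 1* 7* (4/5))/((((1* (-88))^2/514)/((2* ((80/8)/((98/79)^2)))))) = 14435433/332024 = 43.48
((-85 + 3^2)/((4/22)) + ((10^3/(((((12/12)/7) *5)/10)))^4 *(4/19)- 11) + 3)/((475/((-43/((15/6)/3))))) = -39645311999997911748/45125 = -878566470914081.15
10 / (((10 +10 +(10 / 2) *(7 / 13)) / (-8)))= -208 / 59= -3.53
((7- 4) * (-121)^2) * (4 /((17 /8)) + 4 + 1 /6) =265691.09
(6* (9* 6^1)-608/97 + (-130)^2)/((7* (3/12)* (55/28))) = 5344384/1067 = 5008.79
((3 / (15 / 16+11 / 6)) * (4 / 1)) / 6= 96 / 133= 0.72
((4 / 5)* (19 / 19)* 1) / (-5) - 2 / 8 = -41 / 100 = -0.41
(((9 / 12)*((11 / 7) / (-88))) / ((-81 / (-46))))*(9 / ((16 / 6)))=-0.03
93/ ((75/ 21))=651/ 25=26.04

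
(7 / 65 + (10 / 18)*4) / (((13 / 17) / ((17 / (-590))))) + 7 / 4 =14916511 / 8973900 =1.66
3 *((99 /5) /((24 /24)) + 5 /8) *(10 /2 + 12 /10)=75981 /200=379.90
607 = 607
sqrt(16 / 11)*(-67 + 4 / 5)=-1324*sqrt(11) / 55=-79.84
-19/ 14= -1.36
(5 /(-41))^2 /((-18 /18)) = -25 /1681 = -0.01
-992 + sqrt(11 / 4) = -992 + sqrt(11) / 2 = -990.34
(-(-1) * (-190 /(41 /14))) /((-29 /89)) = 236740 /1189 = 199.11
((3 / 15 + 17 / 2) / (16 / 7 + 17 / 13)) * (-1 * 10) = -2639 / 109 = -24.21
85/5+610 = 627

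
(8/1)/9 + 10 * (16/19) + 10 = 3302/171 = 19.31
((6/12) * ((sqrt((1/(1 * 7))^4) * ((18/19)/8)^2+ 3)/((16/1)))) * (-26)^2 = 143506857/2264192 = 63.38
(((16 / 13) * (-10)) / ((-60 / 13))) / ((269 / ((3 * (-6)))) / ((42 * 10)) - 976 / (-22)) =0.06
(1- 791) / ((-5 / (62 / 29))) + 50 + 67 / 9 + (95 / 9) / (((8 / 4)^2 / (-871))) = -1986977 / 1044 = -1903.23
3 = 3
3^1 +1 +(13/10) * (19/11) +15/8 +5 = 5773/440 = 13.12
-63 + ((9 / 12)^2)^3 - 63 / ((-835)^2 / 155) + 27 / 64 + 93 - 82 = -29366052563 / 571166720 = -51.41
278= 278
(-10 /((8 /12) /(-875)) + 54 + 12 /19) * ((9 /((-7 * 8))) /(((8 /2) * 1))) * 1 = -2253717 /4256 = -529.54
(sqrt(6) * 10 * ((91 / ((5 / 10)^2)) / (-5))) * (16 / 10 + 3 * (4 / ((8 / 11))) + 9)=-48325.49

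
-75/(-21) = 25/7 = 3.57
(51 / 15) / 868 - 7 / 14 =-2153 / 4340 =-0.50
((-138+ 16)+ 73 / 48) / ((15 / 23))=-184.73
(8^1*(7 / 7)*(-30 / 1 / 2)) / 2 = -60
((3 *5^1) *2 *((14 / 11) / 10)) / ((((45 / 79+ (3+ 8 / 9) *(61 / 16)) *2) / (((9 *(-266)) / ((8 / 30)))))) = -428937768 / 385319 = -1113.20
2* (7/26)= 7/13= 0.54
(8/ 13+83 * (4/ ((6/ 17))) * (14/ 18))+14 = 261932/ 351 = 746.25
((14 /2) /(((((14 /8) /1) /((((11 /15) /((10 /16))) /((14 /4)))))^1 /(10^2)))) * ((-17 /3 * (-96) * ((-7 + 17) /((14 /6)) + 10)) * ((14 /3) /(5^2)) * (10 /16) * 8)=61276160 /63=972637.46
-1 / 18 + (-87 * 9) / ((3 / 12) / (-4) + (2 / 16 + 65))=-75515 / 6246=-12.09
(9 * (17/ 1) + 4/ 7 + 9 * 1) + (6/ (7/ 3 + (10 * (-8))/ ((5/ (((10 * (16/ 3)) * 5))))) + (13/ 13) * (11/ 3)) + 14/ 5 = 169.04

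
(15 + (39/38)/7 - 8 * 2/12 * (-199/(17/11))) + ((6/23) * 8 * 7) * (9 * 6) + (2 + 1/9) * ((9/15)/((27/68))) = 41233334167/42122430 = 978.89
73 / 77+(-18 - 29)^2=170166 / 77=2209.95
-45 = -45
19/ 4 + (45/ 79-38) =-32.68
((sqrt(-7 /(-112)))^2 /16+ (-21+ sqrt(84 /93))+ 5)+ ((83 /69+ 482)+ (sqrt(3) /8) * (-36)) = -9 * sqrt(3) /2+ 2 * sqrt(217) /31+ 8252741 /17664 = 460.36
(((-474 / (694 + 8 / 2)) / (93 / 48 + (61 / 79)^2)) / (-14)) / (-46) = -5916468 / 14216210323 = -0.00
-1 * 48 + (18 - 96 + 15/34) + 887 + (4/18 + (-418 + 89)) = 132395/306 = 432.66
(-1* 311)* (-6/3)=622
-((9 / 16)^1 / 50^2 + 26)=-1040009 / 40000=-26.00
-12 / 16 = -3 / 4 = -0.75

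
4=4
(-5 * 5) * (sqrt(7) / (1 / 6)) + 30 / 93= 10 / 31 - 150 * sqrt(7)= -396.54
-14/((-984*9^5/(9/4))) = 7/12912048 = 0.00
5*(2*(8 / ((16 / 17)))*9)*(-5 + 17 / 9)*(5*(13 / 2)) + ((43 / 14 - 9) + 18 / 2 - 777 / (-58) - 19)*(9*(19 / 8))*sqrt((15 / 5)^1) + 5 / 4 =-309395 / 4 - 43947*sqrt(3) / 812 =-77442.49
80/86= 40/43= 0.93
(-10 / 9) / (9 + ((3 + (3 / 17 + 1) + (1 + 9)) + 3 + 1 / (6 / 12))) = -170 / 4311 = -0.04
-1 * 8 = -8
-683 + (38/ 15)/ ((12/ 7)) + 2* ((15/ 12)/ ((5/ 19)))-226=-40411/ 45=-898.02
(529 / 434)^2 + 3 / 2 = 562375 / 188356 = 2.99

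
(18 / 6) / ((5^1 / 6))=18 / 5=3.60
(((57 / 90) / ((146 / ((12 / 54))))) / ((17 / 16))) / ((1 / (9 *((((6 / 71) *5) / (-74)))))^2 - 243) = 10260 / 1534157707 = 0.00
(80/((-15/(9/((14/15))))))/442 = -180/1547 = -0.12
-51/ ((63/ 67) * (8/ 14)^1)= -1139/ 12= -94.92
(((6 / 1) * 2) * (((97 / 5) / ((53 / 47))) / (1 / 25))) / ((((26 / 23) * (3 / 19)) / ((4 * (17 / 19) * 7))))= 499119320 / 689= 724411.20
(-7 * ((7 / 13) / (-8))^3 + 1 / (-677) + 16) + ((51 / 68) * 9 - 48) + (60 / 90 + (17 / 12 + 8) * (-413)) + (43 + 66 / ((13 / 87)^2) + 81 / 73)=-152368890123065 / 166775711232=-913.62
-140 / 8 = -35 / 2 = -17.50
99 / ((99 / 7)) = 7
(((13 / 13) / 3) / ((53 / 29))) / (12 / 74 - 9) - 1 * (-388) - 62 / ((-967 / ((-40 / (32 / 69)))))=382.45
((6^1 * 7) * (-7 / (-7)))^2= 1764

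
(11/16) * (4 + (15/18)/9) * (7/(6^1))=17017/5184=3.28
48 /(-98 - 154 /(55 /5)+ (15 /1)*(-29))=-48 /547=-0.09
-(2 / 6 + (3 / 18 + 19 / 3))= -41 / 6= -6.83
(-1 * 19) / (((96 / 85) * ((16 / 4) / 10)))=-8075 / 192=-42.06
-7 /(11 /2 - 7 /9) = -1.48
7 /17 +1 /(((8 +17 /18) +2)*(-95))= 130699 /318155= 0.41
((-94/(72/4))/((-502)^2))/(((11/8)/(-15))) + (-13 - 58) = -147610873/2079033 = -71.00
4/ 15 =0.27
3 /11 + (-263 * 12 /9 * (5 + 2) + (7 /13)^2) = -13686538 /5577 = -2454.10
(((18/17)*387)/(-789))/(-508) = 1161/1135634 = 0.00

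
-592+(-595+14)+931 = -242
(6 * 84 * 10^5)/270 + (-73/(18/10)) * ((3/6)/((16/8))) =6719635/36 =186656.53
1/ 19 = 0.05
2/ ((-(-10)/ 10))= 2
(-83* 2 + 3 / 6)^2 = 109561 / 4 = 27390.25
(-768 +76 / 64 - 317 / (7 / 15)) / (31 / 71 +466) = -11499373 / 3709104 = -3.10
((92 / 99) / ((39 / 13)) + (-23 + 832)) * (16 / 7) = 3845840 / 2079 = 1849.85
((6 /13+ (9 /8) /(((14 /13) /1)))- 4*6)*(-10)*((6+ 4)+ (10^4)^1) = 2251631.25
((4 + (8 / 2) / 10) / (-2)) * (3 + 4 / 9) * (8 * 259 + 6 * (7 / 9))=-424886 / 27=-15736.52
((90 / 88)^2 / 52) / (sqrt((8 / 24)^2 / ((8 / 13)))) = 6075* sqrt(26) / 654368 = 0.05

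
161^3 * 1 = 4173281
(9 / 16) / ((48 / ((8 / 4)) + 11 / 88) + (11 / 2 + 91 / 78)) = 27 / 1478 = 0.02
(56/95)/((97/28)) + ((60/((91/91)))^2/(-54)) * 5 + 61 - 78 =-350.16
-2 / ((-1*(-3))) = -2 / 3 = -0.67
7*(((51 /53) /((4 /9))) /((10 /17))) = 54621 /2120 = 25.76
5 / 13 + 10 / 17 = 215 / 221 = 0.97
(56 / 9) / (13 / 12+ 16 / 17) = 544 / 177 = 3.07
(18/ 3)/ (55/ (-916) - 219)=-0.03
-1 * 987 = -987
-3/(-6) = 1/2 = 0.50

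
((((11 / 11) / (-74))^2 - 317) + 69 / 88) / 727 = -38095141 / 87583144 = -0.43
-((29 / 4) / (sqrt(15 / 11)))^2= -38.55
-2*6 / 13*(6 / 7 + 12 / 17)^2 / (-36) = 11532 / 184093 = 0.06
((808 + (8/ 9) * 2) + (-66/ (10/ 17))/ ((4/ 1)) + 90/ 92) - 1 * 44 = 738.71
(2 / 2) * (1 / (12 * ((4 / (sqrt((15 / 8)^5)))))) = 75 * sqrt(30) / 4096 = 0.10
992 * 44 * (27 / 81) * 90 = 1309440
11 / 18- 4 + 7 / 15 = -263 / 90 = -2.92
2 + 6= 8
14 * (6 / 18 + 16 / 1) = 228.67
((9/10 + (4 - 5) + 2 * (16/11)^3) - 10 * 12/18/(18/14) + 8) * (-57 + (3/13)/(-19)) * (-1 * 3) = 7480975661/4931355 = 1517.02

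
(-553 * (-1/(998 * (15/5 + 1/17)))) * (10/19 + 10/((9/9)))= 1.91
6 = 6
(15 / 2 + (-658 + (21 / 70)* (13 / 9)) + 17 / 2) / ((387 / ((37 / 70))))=-712139 / 812700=-0.88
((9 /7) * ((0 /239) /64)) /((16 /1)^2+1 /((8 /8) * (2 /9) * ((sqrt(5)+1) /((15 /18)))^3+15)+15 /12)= 0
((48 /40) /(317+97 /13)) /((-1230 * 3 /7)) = -91 /12970350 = -0.00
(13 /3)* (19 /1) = 247 /3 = 82.33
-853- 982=-1835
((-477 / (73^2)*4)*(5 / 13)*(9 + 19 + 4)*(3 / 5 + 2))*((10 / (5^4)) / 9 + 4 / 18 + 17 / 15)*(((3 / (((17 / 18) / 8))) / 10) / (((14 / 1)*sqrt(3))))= -372930048*sqrt(3) / 396344375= -1.63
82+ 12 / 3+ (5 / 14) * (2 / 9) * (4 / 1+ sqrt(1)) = 5443 / 63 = 86.40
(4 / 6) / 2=1 / 3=0.33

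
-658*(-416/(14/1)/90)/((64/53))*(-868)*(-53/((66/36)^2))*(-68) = -101302832176/605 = -167442697.81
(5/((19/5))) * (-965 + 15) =-1250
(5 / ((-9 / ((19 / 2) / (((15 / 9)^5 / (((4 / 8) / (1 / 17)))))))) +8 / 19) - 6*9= -2710699 / 47500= -57.07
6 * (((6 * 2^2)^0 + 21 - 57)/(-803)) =210/803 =0.26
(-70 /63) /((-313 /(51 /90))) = 17 /8451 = 0.00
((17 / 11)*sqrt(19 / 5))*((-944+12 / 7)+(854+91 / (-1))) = -4267*sqrt(95) / 77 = -540.12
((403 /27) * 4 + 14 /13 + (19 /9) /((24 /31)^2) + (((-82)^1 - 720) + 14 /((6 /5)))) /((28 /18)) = -6989807 /14976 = -466.73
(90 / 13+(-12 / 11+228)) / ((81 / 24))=89168 / 1287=69.28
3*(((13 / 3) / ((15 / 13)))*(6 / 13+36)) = 410.80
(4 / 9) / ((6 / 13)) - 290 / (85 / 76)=-118574 / 459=-258.33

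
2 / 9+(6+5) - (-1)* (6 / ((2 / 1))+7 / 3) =149 / 9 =16.56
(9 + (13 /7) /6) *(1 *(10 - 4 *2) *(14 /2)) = 391 /3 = 130.33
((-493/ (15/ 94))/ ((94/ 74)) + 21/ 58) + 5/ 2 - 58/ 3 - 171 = -1139528/ 435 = -2619.60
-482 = -482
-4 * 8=-32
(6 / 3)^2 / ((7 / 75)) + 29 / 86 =26003 / 602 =43.19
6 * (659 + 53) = 4272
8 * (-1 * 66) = -528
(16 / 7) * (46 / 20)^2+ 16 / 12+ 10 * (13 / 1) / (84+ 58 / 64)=1641032 / 109725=14.96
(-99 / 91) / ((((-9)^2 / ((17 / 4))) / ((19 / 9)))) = -0.12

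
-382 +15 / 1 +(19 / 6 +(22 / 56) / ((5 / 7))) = -21797 / 60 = -363.28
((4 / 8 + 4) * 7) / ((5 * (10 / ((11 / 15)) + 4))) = 693 / 1940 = 0.36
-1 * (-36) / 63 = 4 / 7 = 0.57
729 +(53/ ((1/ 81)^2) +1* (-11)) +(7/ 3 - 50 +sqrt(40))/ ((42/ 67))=67* sqrt(10)/ 21 +43895245/ 126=348385.05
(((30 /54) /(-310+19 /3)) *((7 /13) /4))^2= 1225 /20196957456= 0.00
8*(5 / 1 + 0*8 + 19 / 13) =672 / 13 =51.69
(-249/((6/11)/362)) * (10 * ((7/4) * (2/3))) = -5783855/3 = -1927951.67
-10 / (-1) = 10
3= 3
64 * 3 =192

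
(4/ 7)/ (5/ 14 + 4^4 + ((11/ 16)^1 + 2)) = 64/ 29013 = 0.00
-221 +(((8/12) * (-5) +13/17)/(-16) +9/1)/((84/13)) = -15051049/68544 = -219.58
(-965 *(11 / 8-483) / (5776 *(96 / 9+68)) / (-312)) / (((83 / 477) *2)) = -1773555165 / 188265439232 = -0.01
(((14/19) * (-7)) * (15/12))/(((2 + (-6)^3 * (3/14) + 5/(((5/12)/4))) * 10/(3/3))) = -343/1976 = -0.17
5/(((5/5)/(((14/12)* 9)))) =105/2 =52.50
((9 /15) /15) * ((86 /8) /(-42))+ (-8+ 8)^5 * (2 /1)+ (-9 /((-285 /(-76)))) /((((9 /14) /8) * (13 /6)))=-753199 /54600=-13.79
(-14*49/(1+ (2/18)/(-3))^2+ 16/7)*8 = -6979684/1183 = -5899.99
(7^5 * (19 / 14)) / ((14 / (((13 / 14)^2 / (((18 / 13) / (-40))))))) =-1461005 / 36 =-40583.47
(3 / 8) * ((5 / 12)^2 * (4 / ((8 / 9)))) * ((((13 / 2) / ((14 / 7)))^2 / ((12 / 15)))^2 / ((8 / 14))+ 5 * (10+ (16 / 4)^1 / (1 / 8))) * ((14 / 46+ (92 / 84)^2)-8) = -980.25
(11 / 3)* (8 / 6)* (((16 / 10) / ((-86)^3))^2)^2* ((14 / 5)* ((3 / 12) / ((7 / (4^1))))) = 88 / 1123864616173009961278125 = 0.00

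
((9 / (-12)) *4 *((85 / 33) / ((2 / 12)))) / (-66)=85 / 121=0.70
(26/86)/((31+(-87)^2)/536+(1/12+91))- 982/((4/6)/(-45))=241219941357/3639133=66285.00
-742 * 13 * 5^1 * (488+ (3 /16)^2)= -3012855755 /128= -23537935.59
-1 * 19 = -19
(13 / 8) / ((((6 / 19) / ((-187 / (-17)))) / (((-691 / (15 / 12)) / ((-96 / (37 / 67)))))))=69465539 / 385920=180.00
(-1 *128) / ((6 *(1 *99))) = -64 / 297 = -0.22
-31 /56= -0.55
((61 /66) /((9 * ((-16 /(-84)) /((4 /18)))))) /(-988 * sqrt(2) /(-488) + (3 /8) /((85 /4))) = -19293385 /74805522462 + 6640403575 * sqrt(2) /224416567386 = 0.04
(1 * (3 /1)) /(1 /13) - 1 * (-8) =47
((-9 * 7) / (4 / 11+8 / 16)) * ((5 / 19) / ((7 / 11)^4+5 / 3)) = -152193195 / 14513644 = -10.49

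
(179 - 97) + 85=167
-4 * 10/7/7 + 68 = 67.18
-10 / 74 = -5 / 37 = -0.14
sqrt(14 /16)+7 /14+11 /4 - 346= -1371 /4+sqrt(14) /4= -341.81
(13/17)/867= 13/14739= 0.00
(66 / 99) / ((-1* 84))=-1 / 126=-0.01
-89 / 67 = -1.33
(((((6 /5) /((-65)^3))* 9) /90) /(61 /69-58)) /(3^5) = 23 /730550559375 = 0.00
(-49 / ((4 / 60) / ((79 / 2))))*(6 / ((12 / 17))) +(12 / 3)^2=-987041 / 4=-246760.25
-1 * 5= -5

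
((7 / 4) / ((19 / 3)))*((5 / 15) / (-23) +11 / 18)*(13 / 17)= 1183 / 9384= 0.13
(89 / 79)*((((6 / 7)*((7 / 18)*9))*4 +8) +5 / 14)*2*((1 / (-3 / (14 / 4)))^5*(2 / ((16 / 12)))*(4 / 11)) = -20300455 / 375408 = -54.08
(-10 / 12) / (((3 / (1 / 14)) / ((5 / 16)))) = -25 / 4032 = -0.01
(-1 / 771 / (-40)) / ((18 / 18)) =1 / 30840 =0.00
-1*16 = -16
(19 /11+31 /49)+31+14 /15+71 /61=17486956 /493185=35.46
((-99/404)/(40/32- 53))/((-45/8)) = -88/104535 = -0.00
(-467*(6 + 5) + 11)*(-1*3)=15378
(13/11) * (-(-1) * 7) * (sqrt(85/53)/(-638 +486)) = -91 * sqrt(4505)/88616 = -0.07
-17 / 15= -1.13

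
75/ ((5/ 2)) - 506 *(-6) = 3066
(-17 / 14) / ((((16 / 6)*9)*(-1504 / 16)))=17 / 31584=0.00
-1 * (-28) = 28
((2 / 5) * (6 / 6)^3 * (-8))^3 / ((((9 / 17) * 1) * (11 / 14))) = -974848 / 12375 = -78.78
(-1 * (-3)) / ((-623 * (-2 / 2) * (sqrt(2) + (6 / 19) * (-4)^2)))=2736 / 2645881 - 1083 * sqrt(2) / 5291762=0.00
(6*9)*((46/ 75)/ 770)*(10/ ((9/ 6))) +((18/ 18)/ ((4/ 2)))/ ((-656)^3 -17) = 311659676107/ 1086856667050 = 0.29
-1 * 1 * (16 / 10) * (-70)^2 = -7840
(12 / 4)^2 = 9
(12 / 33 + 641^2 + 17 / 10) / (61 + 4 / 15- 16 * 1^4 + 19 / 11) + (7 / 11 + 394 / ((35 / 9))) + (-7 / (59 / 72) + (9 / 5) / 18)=3112898520939 / 352264220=8836.83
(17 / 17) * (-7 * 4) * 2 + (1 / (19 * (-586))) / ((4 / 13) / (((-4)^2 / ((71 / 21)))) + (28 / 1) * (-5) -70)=-71468833702 / 1276229183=-56.00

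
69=69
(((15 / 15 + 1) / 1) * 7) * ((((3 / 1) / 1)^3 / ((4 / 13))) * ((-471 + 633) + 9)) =420147 / 2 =210073.50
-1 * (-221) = 221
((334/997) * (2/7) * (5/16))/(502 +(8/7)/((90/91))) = 37575/632074072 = 0.00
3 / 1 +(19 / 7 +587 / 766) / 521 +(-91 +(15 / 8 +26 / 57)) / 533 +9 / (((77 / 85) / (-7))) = -249102750052567 / 3734386583928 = -66.71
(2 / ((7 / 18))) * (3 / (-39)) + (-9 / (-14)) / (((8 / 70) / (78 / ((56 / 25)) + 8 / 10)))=582327 / 2912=199.97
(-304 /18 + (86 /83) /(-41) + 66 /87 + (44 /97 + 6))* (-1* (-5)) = -4179289070 /86153751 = -48.51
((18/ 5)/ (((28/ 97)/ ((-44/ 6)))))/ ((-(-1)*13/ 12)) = -38412/ 455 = -84.42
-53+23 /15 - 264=-4732 /15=-315.47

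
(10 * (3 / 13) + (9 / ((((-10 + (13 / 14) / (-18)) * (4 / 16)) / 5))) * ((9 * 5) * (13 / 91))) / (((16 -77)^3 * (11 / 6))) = 2026260 / 7474257349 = 0.00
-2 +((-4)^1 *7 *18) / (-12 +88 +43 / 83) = -18178 / 2117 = -8.59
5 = 5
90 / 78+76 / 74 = 1049 / 481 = 2.18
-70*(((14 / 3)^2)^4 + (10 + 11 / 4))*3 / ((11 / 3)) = -18783834475 / 1458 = -12883288.39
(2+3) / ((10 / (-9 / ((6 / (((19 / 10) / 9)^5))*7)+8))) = 220447123901 / 55112400000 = 4.00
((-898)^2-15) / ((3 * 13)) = 806389 / 39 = 20676.64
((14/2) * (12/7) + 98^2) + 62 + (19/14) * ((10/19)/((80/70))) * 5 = 77449/8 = 9681.12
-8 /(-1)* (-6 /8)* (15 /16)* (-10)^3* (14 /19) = 78750 /19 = 4144.74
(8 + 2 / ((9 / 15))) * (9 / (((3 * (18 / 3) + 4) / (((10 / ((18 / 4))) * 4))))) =41.21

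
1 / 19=0.05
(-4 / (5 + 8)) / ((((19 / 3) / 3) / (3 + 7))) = -1.46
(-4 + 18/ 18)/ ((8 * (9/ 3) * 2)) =-1/ 16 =-0.06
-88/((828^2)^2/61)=-671/58753177632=-0.00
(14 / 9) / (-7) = -2 / 9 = -0.22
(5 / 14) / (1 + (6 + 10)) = 5 / 238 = 0.02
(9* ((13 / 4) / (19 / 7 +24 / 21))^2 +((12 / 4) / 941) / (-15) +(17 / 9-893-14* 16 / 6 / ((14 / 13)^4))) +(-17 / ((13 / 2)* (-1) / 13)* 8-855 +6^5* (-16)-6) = -263356938577073 / 2091504240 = -125917.48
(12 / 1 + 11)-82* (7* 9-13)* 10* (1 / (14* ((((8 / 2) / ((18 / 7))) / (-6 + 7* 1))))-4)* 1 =7944877 / 49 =162140.35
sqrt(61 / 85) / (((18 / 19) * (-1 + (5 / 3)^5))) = 513 * sqrt(5185) / 489940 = 0.08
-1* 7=-7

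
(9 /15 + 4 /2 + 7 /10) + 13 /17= 691 /170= 4.06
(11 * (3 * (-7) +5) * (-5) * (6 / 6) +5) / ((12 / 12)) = 885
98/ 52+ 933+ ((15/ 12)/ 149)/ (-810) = 934.88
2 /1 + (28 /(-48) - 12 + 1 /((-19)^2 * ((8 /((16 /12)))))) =-10.58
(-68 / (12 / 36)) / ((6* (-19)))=34 / 19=1.79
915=915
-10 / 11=-0.91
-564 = -564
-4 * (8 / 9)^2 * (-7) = 1792 / 81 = 22.12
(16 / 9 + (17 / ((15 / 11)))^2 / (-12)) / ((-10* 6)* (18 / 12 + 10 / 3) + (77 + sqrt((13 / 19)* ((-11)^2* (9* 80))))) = -331859* sqrt(1235) / 60873525-40697981 / 243494100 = -0.36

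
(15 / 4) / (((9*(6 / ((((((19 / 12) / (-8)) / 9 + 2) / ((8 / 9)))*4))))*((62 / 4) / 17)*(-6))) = -145265 / 1285632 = -0.11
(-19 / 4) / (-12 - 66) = 19 / 312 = 0.06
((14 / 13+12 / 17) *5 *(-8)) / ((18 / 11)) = -86680 / 1989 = -43.58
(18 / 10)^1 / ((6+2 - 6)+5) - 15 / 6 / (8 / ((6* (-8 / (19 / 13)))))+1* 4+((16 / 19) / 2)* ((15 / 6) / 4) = 9831 / 665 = 14.78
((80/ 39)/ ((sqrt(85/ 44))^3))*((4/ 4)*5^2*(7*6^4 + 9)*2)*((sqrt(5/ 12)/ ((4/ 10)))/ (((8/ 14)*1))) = 155386000*sqrt(561)/ 3757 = 979607.55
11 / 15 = 0.73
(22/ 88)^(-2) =16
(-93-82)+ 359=184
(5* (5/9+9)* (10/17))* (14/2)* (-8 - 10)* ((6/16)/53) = -25.06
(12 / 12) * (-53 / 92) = -53 / 92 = -0.58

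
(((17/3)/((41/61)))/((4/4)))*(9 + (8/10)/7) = 330803/4305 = 76.84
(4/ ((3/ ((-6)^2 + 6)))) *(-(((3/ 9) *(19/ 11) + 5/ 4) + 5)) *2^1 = -25228/ 33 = -764.48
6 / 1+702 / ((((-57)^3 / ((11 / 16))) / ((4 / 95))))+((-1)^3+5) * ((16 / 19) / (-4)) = 6721677 / 1303210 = 5.16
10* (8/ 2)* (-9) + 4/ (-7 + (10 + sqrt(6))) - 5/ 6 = -2141/ 6 - 4* sqrt(6)/ 3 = -360.10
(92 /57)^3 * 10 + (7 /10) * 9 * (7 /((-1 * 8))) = 541280287 /14815440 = 36.53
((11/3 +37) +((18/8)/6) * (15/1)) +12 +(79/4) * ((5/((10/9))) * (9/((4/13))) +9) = 272221/96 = 2835.64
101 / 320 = 0.32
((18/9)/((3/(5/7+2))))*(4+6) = 380/21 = 18.10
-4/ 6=-2/ 3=-0.67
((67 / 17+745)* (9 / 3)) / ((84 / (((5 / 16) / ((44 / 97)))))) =1543755 / 83776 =18.43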